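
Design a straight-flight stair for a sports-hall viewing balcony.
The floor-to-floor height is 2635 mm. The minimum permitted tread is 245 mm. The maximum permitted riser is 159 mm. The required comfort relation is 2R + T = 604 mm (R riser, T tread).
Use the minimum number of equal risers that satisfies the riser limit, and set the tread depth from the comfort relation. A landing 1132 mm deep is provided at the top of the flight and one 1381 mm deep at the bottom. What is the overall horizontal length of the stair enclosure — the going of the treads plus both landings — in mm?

7217 mm

2635 / 159 = 16.572 → round up to 17 risers.
Riser R = 2635 / 17 = 155 mm, within the 159 mm limit.
Tread T = 604 − 2 × 155 = 294 mm (≥ 245 mm).
Treads = 17 − 1 = 16; going = 16 × 294 = 4704 mm.
Add landings: 4704 + 1132 + 1381 = 7217 mm.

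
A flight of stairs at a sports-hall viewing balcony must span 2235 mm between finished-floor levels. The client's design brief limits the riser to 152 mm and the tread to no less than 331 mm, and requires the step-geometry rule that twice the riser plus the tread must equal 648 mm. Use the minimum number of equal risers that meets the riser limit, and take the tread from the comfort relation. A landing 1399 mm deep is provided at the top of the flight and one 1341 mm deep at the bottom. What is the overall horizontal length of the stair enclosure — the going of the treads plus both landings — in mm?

7640 mm

⌈2235/152⌉ = 15 risers.
R = 2235 ÷ 15 = 149 mm.
T = 648 − 2·149 = 350 mm, which satisfies the 331 mm minimum.
15 risers give 14 treads; going = 14 × 350 = 4900 mm.
Enclosure = 4900 + 1399 + 1341 = 7640 mm.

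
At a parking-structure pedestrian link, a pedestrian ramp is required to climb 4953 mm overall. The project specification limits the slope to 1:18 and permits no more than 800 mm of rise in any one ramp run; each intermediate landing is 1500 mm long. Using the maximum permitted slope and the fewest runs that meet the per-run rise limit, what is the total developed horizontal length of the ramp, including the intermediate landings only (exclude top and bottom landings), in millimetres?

98154 mm

4953 / 800 = 6.191 → round up to 7 ramp runs. That means 6 intermediate landings.
Horizontal run for 4953 mm of rise at 1:18 is 4953 × 18 = 89154 mm.
Intermediate landings: 6 × 1500 = 9000 mm.
Total developed length = 89154 + 9000 = 98154 mm.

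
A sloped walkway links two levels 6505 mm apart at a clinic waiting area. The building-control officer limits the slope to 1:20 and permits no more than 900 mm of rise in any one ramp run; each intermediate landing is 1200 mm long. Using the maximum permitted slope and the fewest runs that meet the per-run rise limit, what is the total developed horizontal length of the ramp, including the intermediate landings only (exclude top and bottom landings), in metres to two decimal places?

⌈6505/900⌉ = 8 ramp runs. That means 7 intermediate landings.
Ramp run (horizontal) at 1:20: 6505 × 20 = 130100 mm.
Intermediate landings: 7 × 1200 = 8400 mm.
Total developed length = 130100 + 8400 = 138500 mm.
= 138.50 m.

138.50 m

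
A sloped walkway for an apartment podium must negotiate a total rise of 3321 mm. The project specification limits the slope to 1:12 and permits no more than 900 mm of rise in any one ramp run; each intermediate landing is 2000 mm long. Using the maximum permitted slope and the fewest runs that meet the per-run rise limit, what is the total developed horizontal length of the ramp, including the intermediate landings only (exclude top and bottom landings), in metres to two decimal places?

45.85 m

At most 900 each: 3321/900 = 3.69, giving 4 ramp runs. That means 3 intermediate landings.
Ramp run (horizontal) at 1:12: 3321 × 12 = 39852 mm.
Intermediate landings: 3 × 2000 = 6000 mm.
Total developed length = 39852 + 6000 = 45852 mm.
= 45.85 m.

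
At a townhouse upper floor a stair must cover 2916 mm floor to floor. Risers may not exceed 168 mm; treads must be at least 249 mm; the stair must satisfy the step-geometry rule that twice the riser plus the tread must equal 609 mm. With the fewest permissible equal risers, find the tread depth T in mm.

2916 / 168 = 17.357 → round up to 18 risers.
Each riser is 2916/18 = 162 mm (≤ 168 mm).
Tread T = 609 − 2 × 162 = 285 mm (≥ 249 mm).

285 mm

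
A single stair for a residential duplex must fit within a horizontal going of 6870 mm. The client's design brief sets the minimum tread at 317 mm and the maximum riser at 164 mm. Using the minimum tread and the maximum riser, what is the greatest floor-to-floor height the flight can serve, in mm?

Treads that fit: ⌊6870 / 317⌋ = 21.
Risers = treads + 1 = 22.
Maximum height = 22 × 164 = 3608 mm.

3608 mm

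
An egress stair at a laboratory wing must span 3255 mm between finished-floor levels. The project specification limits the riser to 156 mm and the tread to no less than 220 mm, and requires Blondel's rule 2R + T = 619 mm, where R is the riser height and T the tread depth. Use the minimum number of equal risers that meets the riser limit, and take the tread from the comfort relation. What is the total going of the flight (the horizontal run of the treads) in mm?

6180 mm

3255 / 156 = 20.865 → round up to 21 risers.
Each riser is 3255/21 = 155 mm (≤ 156 mm).
From 2R + T = 619: T = 619 − 310 = 309 mm.
Treads = 21 − 1 = 20; going = 20 × 309 = 6180 mm.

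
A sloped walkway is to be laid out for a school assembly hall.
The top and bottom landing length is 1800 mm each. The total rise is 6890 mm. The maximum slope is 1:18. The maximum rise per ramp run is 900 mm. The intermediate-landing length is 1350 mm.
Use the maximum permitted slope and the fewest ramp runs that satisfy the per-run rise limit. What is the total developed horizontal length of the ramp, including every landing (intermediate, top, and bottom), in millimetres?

137070 mm

6890 / 900 = 7.66, so 8 ramp runs are needed. That means 7 intermediate landings.
Ramp run (horizontal) at 1:18: 6890 × 18 = 124020 mm.
7 intermediate landings contribute 7 × 1350 = 9450 mm.
Top and bottom landings: 2 × 1800 = 3600 mm.
Total = 124020 + 9450 + 3600 = 137070 mm.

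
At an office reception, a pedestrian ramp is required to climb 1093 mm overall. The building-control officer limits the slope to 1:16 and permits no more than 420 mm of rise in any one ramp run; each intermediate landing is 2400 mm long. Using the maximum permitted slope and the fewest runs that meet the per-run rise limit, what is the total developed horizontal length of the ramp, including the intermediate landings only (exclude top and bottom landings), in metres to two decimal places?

22.29 m

At most 420 each: 1093/420 = 2.60, giving 3 ramp runs. That means 2 intermediate landings.
Ramp run (horizontal) at 1:16: 1093 × 16 = 17488 mm.
2 intermediate landings contribute 2 × 2400 = 4800 mm.
Total developed length = 17488 + 4800 = 22288 mm.
= 22.29 m.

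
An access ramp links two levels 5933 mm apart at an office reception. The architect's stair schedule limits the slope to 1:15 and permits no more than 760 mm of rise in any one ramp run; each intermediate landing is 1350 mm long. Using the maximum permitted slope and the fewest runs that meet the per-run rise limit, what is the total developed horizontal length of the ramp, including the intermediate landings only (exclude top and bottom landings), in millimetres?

98445 mm

⌈5933/760⌉ = 8 ramp runs. That means 7 intermediate landings.
Ramp run (horizontal) at 1:15: 5933 × 15 = 88995 mm.
7 intermediate landings contribute 7 × 1350 = 9450 mm.
Total developed length = 88995 + 9450 = 98445 mm.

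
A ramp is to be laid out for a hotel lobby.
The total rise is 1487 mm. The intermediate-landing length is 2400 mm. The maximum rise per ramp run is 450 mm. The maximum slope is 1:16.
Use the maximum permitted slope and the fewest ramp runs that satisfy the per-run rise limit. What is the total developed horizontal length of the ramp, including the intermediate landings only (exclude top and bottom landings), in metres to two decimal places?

1487 / 450 = 3.304 → round up to 4 ramp runs. That means 3 intermediate landings.
Ramp run (horizontal) at 1:16: 1487 × 16 = 23792 mm.
Intermediate landings: 3 × 2400 = 7200 mm.
Total developed length = 23792 + 7200 = 30992 mm.
= 30.99 m.

30.99 m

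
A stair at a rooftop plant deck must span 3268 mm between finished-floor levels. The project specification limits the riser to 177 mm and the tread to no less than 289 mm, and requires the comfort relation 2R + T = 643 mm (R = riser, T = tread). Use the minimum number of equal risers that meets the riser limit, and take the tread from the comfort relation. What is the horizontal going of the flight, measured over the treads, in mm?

3268 / 177 = 18.46, so 19 risers are needed.
Each riser is 3268/19 = 172 mm (≤ 177 mm).
From 2R + T = 643: T = 643 − 344 = 299 mm.
Treads = 19 − 1 = 18; going = 18 × 299 = 5382 mm.

5382 mm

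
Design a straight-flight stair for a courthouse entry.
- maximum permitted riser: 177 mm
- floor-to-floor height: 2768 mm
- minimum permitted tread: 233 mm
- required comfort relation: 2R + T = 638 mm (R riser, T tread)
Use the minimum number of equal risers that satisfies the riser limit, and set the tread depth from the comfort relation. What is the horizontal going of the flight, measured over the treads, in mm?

2768 / 177 = 15.64, so 16 risers are needed.
Riser R = 2768 / 16 = 173 mm, within the 177 mm limit.
From 2R + T = 638: T = 638 − 346 = 292 mm.
Going = (16 − 1) × 292 = 4380 mm.

4380 mm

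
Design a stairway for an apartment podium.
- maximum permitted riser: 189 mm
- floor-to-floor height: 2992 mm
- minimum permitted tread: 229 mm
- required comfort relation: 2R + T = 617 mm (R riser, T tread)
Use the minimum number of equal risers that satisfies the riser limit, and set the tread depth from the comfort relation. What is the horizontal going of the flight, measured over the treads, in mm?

3645 mm

2992 / 189 = 15.831 → round up to 16 risers.
Each riser is 2992/16 = 187 mm (≤ 189 mm).
T = 617 − 2·187 = 243 mm, which satisfies the 229 mm minimum.
Treads = 16 − 1 = 15; going = 15 × 243 = 3645 mm.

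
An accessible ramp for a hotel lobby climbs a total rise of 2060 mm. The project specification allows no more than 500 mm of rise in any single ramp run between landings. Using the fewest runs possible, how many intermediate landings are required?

4 intermediate landings

⌈2060/500⌉ = 5 ramp runs.
5 runs are separated by 4 intermediate landings.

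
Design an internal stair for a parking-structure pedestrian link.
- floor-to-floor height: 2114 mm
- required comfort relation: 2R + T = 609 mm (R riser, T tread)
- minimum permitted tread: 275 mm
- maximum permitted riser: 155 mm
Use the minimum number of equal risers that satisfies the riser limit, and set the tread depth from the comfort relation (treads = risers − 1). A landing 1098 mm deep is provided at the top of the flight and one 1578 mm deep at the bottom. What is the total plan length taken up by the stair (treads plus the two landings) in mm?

⌈2114/155⌉ = 14 risers.
Each riser is 2114/14 = 151 mm (≤ 155 mm).
T = 609 − 2·151 = 307 mm, which satisfies the 275 mm minimum.
Treads = 14 − 1 = 13; going = 13 × 307 = 3991 mm.
Add landings: 3991 + 1098 + 1578 = 6667 mm.

6667 mm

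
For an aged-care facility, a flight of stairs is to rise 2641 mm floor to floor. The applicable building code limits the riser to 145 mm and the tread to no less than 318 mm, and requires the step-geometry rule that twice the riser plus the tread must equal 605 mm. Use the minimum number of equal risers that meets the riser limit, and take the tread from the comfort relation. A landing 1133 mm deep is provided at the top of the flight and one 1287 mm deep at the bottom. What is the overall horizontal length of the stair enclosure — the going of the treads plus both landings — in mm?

8306 mm

⌈2641/145⌉ = 19 risers.
Each riser is 2641/19 = 139 mm (≤ 145 mm).
From 2R + T = 605: T = 605 − 278 = 327 mm.
Treads = 19 − 1 = 18; going = 18 × 327 = 5886 mm.
Enclosure = 5886 + 1133 + 1287 = 8306 mm.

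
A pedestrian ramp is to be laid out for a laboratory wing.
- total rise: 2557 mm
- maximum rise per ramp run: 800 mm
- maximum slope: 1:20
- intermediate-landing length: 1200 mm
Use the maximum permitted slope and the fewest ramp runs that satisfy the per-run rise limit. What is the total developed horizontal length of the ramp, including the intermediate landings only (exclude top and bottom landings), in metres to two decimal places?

2557 / 800 = 3.20, so 4 ramp runs are needed. That means 3 intermediate landings.
Ramp run (horizontal) at 1:20: 2557 × 20 = 51140 mm.
Intermediate landings: 3 × 1200 = 3600 mm.
Total developed length = 51140 + 3600 = 54740 mm.
= 54.74 m.

54.74 m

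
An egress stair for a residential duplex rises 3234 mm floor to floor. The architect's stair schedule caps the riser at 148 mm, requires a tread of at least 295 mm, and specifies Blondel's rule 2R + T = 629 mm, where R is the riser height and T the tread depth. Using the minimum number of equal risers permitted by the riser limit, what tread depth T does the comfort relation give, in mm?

3234 / 148 = 21.851 → round up to 22 risers.
Riser R = 3234 / 22 = 147 mm, within the 148 mm limit.
T = 629 − 2·147 = 335 mm, which satisfies the 295 mm minimum.

335 mm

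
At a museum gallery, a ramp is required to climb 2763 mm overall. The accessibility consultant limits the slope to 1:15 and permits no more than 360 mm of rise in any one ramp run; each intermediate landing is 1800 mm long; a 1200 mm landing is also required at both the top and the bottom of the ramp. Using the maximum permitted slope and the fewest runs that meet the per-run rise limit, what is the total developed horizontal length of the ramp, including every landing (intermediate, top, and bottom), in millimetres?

At most 360 each: 2763/360 = 7.67, giving 8 ramp runs. That means 7 intermediate landings.
Ramp run (horizontal) at 1:15: 2763 × 15 = 41445 mm.
7 intermediate landings contribute 7 × 1800 = 12600 mm.
Top and bottom landings: 2 × 1200 = 2400 mm.
Total = 41445 + 12600 + 2400 = 56445 mm.

56445 mm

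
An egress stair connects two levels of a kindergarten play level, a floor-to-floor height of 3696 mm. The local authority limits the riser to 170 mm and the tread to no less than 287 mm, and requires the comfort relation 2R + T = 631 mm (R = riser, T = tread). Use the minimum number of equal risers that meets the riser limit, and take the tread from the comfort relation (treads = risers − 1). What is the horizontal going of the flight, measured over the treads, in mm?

At most 170 each: 3696/170 = 21.74, giving 22 risers.
Each riser is 3696/22 = 168 mm (≤ 170 mm).
T = 631 − 2·168 = 295 mm, which satisfies the 287 mm minimum.
Treads = 22 − 1 = 21; going = 21 × 295 = 6195 mm.

6195 mm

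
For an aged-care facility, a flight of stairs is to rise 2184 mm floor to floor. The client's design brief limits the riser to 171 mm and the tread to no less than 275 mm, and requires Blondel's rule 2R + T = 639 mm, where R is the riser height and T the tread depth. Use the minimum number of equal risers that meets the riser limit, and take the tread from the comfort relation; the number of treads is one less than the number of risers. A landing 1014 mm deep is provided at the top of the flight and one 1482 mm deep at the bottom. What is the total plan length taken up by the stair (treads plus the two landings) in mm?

⌈2184/171⌉ = 13 risers.
Riser R = 2184 / 13 = 168 mm, within the 171 mm limit.
T = 639 − 2·168 = 303 mm, which satisfies the 275 mm minimum.
Going = (13 − 1) × 303 = 3636 mm.
Add landings: 3636 + 1014 + 1482 = 6132 mm.

6132 mm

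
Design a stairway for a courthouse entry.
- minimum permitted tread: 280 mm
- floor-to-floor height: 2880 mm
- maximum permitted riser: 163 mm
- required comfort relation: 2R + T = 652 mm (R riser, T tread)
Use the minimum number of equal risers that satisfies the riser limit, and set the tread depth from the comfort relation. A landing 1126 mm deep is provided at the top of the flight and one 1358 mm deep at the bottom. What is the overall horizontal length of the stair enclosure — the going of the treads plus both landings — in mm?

8128 mm

2880 / 163 = 17.669 → round up to 18 risers.
R = 2880 ÷ 18 = 160 mm.
From 2R + T = 652: T = 652 − 320 = 332 mm.
Treads = 18 − 1 = 17; going = 17 × 332 = 5644 mm.
Enclosure = 5644 + 1126 + 1358 = 8128 mm.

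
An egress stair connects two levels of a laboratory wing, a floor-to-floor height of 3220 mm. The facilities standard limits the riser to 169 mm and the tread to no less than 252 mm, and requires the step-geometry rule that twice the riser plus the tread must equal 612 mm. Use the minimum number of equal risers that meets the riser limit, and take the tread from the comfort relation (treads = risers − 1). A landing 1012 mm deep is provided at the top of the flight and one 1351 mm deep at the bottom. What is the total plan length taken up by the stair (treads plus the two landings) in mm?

7873 mm

3220 / 169 = 19.05, so 20 risers are needed.
R = 3220 ÷ 20 = 161 mm.
From 2R + T = 612: T = 612 − 322 = 290 mm.
Treads = 20 − 1 = 19; going = 19 × 290 = 5510 mm.
Enclosure = 5510 + 1012 + 1351 = 7873 mm.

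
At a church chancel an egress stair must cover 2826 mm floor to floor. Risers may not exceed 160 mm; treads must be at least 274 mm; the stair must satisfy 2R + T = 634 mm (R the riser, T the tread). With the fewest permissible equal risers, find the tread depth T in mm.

320 mm

⌈2826/160⌉ = 18 risers.
Each riser is 2826/18 = 157 mm (≤ 160 mm).
T = 634 − 2·157 = 320 mm, which satisfies the 274 mm minimum.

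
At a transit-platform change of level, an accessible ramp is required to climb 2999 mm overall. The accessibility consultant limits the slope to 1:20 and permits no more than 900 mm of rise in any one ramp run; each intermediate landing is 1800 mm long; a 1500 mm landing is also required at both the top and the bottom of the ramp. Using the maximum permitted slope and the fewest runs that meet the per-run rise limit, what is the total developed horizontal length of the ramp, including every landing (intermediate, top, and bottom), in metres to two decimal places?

⌈2999/900⌉ = 4 ramp runs. That means 3 intermediate landings.
Horizontal run for 2999 mm of rise at 1:20 is 2999 × 20 = 59980 mm.
3 intermediate landings contribute 3 × 1800 = 5400 mm.
Top and bottom landings: 2 × 1500 = 3000 mm.
Total = 59980 + 5400 + 3000 = 68380 mm.
= 68.38 m.

68.38 m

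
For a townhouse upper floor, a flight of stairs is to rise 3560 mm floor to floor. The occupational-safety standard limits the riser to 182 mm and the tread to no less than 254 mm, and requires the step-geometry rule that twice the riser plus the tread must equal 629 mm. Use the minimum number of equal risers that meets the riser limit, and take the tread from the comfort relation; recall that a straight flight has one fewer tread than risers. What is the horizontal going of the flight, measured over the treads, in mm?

3560 / 182 = 19.560 → round up to 20 risers.
Riser R = 3560 / 20 = 178 mm, within the 182 mm limit.
Tread T = 629 − 2 × 178 = 273 mm (≥ 254 mm).
Going = (20 − 1) × 273 = 5187 mm.

5187 mm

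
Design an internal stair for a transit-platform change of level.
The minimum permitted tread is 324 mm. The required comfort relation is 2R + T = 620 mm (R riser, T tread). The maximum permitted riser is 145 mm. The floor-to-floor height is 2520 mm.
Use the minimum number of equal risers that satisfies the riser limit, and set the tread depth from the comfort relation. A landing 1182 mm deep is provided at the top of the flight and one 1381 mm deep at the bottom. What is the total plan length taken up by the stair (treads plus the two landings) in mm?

8343 mm

2520 / 145 = 17.379 → round up to 18 risers.
Each riser is 2520/18 = 140 mm (≤ 145 mm).
T = 620 − 2·140 = 340 mm, which satisfies the 324 mm minimum.
18 risers give 17 treads; going = 17 × 340 = 5780 mm.
Enclosure = 5780 + 1182 + 1381 = 8343 mm.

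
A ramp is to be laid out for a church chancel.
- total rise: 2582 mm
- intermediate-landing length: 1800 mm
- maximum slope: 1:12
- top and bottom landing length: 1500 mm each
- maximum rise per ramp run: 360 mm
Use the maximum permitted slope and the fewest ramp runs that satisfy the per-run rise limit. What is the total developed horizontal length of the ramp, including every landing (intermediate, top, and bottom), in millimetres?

46584 mm

At most 360 each: 2582/360 = 7.17, giving 8 ramp runs. That means 7 intermediate landings.
Horizontal run for 2582 mm of rise at 1:12 is 2582 × 12 = 30984 mm.
Intermediate landings: 7 × 1800 = 12600 mm.
Top and bottom landings: 2 × 1500 = 3000 mm.
Total = 30984 + 12600 + 3000 = 46584 mm.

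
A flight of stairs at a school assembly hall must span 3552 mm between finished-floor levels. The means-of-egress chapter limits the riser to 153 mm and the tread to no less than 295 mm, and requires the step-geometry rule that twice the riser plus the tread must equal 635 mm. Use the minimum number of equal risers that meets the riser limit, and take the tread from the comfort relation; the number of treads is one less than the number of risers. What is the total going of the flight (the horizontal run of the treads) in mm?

At most 153 each: 3552/153 = 23.22, giving 24 risers.
R = 3552 ÷ 24 = 148 mm.
T = 635 − 2·148 = 339 mm, which satisfies the 295 mm minimum.
Treads = 24 − 1 = 23; going = 23 × 339 = 7797 mm.

7797 mm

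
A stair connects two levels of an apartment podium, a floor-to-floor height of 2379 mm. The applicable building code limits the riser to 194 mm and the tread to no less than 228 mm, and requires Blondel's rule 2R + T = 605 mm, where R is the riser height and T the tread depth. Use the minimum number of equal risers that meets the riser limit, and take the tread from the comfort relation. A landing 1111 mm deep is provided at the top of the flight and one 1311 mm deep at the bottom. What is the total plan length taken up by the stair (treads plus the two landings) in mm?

⌈2379/194⌉ = 13 risers.
Each riser is 2379/13 = 183 mm (≤ 194 mm).
T = 605 − 2·183 = 239 mm, which satisfies the 228 mm minimum.
Treads = 13 − 1 = 12; going = 12 × 239 = 2868 mm.
Add landings: 2868 + 1111 + 1311 = 5290 mm.

5290 mm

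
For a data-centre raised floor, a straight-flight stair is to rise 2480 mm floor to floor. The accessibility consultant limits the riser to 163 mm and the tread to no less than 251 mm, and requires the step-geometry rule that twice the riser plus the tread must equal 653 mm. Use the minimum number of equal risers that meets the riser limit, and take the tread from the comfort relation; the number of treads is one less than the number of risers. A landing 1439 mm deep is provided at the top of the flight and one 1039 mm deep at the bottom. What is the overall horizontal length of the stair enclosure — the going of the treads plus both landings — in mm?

7623 mm

⌈2480/163⌉ = 16 risers.
Riser R = 2480 / 16 = 155 mm, within the 163 mm limit.
T = 653 − 2·155 = 343 mm, which satisfies the 251 mm minimum.
Going = (16 − 1) × 343 = 5145 mm.
Enclosure = 5145 + 1439 + 1039 = 7623 mm.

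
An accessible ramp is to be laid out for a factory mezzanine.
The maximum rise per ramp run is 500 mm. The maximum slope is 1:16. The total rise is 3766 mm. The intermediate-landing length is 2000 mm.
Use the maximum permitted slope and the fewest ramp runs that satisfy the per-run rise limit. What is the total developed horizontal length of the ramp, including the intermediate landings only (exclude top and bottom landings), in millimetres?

74256 mm

3766 / 500 = 7.53, so 8 ramp runs are needed. That means 7 intermediate landings.
Horizontal run for 3766 mm of rise at 1:16 is 3766 × 16 = 60256 mm.
Intermediate landings: 7 × 2000 = 14000 mm.
Developed length = 60256 + 14000 = 74256 mm.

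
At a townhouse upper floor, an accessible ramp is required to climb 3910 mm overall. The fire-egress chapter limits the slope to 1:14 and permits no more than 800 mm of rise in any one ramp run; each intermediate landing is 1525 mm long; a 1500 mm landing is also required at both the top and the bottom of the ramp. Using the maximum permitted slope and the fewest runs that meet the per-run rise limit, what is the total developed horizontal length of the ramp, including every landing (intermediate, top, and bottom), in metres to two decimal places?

3910 / 800 = 4.89, so 5 ramp runs are needed. That means 4 intermediate landings.
Ramp run (horizontal) at 1:14: 3910 × 14 = 54740 mm.
4 intermediate landings contribute 4 × 1525 = 6100 mm.
Top and bottom landings: 2 × 1500 = 3000 mm.
Total = 54740 + 6100 + 3000 = 63840 mm.
= 63.84 m.

63.84 m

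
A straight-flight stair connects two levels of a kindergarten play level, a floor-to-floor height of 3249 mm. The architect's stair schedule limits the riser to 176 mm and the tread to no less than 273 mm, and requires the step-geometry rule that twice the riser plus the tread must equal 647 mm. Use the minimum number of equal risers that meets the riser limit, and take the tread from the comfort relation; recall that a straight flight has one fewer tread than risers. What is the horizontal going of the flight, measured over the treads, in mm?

5490 mm

At most 176 each: 3249/176 = 18.46, giving 19 risers.
Each riser is 3249/19 = 171 mm (≤ 176 mm).
From 2R + T = 647: T = 647 − 342 = 305 mm.
19 risers give 18 treads; going = 18 × 305 = 5490 mm.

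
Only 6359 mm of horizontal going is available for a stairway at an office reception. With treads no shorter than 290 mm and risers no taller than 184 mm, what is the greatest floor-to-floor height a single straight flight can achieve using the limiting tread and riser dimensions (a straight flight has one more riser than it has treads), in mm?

4048 mm

6359 / 290 = 21.93, so 21 treads fit.
Risers = treads + 1 = 22.
Maximum height = 22 × 184 = 4048 mm.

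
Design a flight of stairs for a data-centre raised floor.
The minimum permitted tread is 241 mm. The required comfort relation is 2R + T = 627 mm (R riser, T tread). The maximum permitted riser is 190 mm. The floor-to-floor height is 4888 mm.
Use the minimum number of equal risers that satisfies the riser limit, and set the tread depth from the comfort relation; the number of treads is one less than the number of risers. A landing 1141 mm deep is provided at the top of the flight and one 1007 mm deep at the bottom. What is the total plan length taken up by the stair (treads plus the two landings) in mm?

4888 / 190 = 25.726 → round up to 26 risers.
Riser R = 4888 / 26 = 188 mm, within the 190 mm limit.
From 2R + T = 627: T = 627 − 376 = 251 mm.
26 risers give 25 treads; going = 25 × 251 = 6275 mm.
Add landings: 6275 + 1141 + 1007 = 8423 mm.

8423 mm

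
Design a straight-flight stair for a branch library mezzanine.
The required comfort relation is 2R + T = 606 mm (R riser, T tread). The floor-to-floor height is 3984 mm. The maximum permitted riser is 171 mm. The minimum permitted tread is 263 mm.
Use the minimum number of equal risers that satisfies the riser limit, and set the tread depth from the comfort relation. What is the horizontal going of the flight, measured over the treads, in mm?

6302 mm

3984 / 171 = 23.30, so 24 risers are needed.
Riser R = 3984 / 24 = 166 mm, within the 171 mm limit.
Tread T = 606 − 2 × 166 = 274 mm (≥ 263 mm).
Treads = 24 − 1 = 23; going = 23 × 274 = 6302 mm.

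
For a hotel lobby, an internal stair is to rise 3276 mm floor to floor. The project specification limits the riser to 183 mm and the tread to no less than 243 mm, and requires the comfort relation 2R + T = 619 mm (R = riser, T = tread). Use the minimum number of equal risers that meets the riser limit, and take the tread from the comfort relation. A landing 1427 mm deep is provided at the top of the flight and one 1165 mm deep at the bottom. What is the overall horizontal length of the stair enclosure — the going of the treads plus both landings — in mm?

⌈3276/183⌉ = 18 risers.
R = 3276 ÷ 18 = 182 mm.
T = 619 − 2·182 = 255 mm, which satisfies the 243 mm minimum.
18 risers give 17 treads; going = 17 × 255 = 4335 mm.
Add landings: 4335 + 1427 + 1165 = 6927 mm.

6927 mm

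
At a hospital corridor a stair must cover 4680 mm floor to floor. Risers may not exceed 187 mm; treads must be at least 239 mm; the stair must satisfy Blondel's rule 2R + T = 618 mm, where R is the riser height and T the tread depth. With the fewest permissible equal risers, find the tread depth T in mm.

4680 / 187 = 25.027 → round up to 26 risers.
Riser R = 4680 / 26 = 180 mm, within the 187 mm limit.
T = 618 − 2·180 = 258 mm, which satisfies the 239 mm minimum.

258 mm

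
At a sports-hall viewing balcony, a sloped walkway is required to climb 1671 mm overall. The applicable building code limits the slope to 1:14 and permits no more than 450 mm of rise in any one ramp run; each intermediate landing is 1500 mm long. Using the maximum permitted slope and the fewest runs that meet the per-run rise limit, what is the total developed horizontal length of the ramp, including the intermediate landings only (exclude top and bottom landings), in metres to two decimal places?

1671 / 450 = 3.71, so 4 ramp runs are needed. That means 3 intermediate landings.
Ramp run (horizontal) at 1:14: 1671 × 14 = 23394 mm.
3 intermediate landings contribute 3 × 1500 = 4500 mm.
Developed length = 23394 + 4500 = 27894 mm.
= 27.89 m.

27.89 m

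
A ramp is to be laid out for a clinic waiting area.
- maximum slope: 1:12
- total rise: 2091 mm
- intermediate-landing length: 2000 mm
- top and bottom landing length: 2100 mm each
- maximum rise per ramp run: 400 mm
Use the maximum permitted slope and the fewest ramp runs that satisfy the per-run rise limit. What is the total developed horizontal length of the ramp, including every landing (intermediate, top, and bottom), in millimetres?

At most 400 each: 2091/400 = 5.23, giving 6 ramp runs. That means 5 intermediate landings.
Ramp run (horizontal) at 1:12: 2091 × 12 = 25092 mm.
5 intermediate landings contribute 5 × 2000 = 10000 mm.
Top and bottom landings: 2 × 2100 = 4200 mm.
Total = 25092 + 10000 + 4200 = 39292 mm.

39292 mm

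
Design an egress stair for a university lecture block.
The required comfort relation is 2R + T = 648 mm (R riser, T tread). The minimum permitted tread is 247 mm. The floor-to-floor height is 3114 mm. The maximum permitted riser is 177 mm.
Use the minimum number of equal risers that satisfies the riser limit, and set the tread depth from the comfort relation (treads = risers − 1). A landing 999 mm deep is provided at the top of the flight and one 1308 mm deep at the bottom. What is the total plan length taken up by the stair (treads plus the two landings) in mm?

At most 177 each: 3114/177 = 17.59, giving 18 risers.
Each riser is 3114/18 = 173 mm (≤ 177 mm).
T = 648 − 2·173 = 302 mm, which satisfies the 247 mm minimum.
Going = (18 − 1) × 302 = 5134 mm.
Add landings: 5134 + 999 + 1308 = 7441 mm.

7441 mm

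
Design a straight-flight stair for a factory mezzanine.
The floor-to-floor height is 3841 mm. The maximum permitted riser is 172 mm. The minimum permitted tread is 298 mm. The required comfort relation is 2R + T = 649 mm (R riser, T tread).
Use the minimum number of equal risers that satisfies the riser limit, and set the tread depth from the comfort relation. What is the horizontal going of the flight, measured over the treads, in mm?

3841 / 172 = 22.331 → round up to 23 risers.
Each riser is 3841/23 = 167 mm (≤ 172 mm).
T = 649 − 2·167 = 315 mm, which satisfies the 298 mm minimum.
23 risers give 22 treads; going = 22 × 315 = 6930 mm.

6930 mm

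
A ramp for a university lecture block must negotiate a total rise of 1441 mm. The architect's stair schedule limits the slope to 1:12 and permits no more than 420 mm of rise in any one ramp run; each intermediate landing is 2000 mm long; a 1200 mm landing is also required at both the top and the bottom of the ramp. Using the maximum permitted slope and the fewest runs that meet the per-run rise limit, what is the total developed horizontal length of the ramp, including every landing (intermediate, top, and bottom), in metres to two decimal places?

1441 / 420 = 3.43, so 4 ramp runs are needed. That means 3 intermediate landings.
Horizontal run for 1441 mm of rise at 1:12 is 1441 × 12 = 17292 mm.
3 intermediate landings contribute 3 × 2000 = 6000 mm.
Top and bottom landings: 2 × 1200 = 2400 mm.
Total = 17292 + 6000 + 2400 = 25692 mm.
= 25.69 m.

25.69 m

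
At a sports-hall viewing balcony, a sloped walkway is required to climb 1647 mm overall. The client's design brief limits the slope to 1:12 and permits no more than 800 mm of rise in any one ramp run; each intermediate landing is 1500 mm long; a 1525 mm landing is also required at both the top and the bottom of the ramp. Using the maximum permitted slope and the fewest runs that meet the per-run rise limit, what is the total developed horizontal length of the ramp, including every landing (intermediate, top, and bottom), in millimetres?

25814 mm

At most 800 each: 1647/800 = 2.06, giving 3 ramp runs. That means 2 intermediate landings.
Ramp run (horizontal) at 1:12: 1647 × 12 = 19764 mm.
Intermediate landings: 2 × 1500 = 3000 mm.
Top and bottom landings: 2 × 1525 = 3050 mm.
Total = 19764 + 3000 + 3050 = 25814 mm.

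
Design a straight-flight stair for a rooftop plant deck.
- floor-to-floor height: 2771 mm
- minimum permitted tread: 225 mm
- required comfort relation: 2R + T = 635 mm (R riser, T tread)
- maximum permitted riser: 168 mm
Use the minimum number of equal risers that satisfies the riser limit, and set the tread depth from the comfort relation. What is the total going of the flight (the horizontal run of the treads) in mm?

4944 mm

⌈2771/168⌉ = 17 risers.
Riser R = 2771 / 17 = 163 mm, within the 168 mm limit.
T = 635 − 2·163 = 309 mm, which satisfies the 225 mm minimum.
Going = (17 − 1) × 309 = 4944 mm.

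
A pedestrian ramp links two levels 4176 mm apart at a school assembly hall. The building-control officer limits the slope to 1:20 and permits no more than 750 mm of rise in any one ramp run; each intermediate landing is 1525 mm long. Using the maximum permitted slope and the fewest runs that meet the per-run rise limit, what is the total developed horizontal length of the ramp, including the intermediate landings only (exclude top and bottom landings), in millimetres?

4176 / 750 = 5.57, so 6 ramp runs are needed. That means 5 intermediate landings.
Ramp run (horizontal) at 1:20: 4176 × 20 = 83520 mm.
5 intermediate landings contribute 5 × 1525 = 7625 mm.
Developed length = 83520 + 7625 = 91145 mm.

91145 mm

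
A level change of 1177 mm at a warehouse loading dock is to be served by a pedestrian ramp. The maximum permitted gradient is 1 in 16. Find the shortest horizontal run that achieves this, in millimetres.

At 1:16 the run is 16 × 1177 = 18832 mm.

18832 mm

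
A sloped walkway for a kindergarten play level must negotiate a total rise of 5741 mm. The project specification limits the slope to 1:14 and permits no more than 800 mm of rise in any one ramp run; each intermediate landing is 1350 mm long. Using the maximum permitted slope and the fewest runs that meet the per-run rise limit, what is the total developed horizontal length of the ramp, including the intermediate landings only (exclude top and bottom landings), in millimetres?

At most 800 each: 5741/800 = 7.18, giving 8 ramp runs. That means 7 intermediate landings.
Horizontal run for 5741 mm of rise at 1:14 is 5741 × 14 = 80374 mm.
7 intermediate landings contribute 7 × 1350 = 9450 mm.
Developed length = 80374 + 9450 = 89824 mm.

89824 mm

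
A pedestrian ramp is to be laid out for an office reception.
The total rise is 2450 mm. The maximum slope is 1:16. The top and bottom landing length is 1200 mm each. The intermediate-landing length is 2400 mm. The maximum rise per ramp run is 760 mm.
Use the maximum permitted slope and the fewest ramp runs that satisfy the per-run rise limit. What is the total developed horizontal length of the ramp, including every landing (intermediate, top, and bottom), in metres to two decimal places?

2450 / 760 = 3.224 → round up to 4 ramp runs. That means 3 intermediate landings.
Horizontal run for 2450 mm of rise at 1:16 is 2450 × 16 = 39200 mm.
Intermediate landings: 3 × 2400 = 7200 mm.
Top and bottom landings: 2 × 1200 = 2400 mm.
Total = 39200 + 7200 + 2400 = 48800 mm.
= 48.80 m.

48.80 m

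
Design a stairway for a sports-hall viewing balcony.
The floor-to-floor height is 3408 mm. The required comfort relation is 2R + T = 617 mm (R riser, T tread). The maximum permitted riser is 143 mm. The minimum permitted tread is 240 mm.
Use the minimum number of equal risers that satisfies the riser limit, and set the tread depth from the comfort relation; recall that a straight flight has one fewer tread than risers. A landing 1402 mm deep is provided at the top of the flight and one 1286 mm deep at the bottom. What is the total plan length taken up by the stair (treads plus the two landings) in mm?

3408 / 143 = 23.832 → round up to 24 risers.
Each riser is 3408/24 = 142 mm (≤ 143 mm).
From 2R + T = 617: T = 617 − 284 = 333 mm.
24 risers give 23 treads; going = 23 × 333 = 7659 mm.
Enclosure = 7659 + 1402 + 1286 = 10347 mm.

10347 mm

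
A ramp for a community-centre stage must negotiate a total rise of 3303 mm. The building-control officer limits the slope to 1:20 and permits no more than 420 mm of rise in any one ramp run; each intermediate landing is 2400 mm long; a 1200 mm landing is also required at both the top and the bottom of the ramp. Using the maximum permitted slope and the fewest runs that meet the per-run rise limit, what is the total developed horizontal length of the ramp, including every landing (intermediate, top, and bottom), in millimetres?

85260 mm

At most 420 each: 3303/420 = 7.86, giving 8 ramp runs. That means 7 intermediate landings.
Horizontal run for 3303 mm of rise at 1:20 is 3303 × 20 = 66060 mm.
7 intermediate landings contribute 7 × 2400 = 16800 mm.
Top and bottom landings: 2 × 1200 = 2400 mm.
Total = 66060 + 16800 + 2400 = 85260 mm.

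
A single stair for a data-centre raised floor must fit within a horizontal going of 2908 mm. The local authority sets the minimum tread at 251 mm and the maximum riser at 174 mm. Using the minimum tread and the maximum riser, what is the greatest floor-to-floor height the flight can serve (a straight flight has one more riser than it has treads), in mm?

2908 / 251 = 11.59, so 11 treads fit.
Risers = treads + 1 = 12.
Maximum height = 12 × 174 = 2088 mm.

2088 mm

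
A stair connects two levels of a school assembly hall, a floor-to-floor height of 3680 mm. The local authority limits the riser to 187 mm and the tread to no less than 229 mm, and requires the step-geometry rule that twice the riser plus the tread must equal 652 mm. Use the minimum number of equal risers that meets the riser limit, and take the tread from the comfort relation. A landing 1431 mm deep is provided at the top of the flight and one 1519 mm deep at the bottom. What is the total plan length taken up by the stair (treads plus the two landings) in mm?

3680 / 187 = 19.68, so 20 risers are needed.
R = 3680 ÷ 20 = 184 mm.
T = 652 − 2·184 = 284 mm, which satisfies the 229 mm minimum.
Treads = 20 − 1 = 19; going = 19 × 284 = 5396 mm.
Enclosure = 5396 + 1431 + 1519 = 8346 mm.

8346 mm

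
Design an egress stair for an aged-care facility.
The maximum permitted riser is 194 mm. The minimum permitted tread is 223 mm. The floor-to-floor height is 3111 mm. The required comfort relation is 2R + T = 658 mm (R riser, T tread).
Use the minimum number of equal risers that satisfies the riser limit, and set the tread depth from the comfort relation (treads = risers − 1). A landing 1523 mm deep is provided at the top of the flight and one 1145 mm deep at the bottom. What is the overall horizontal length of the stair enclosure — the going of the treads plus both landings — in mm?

7340 mm

⌈3111/194⌉ = 17 risers.
Riser R = 3111 / 17 = 183 mm, within the 194 mm limit.
From 2R + T = 658: T = 658 − 366 = 292 mm.
Going = (17 − 1) × 292 = 4672 mm.
Enclosure = 4672 + 1523 + 1145 = 7340 mm.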